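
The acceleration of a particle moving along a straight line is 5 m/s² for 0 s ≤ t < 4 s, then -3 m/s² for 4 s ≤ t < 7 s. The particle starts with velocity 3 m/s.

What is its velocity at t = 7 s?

14 m/s

Δv equals the area under the a-t graph; then v = v₀ + Δv.
0–4 s: 5 × 4 = 20 m/s
4–7 s: -3 × 3 = -9 m/s
Δv = 11 m/s, so v(7) = 3 + (11) = 14 m/s.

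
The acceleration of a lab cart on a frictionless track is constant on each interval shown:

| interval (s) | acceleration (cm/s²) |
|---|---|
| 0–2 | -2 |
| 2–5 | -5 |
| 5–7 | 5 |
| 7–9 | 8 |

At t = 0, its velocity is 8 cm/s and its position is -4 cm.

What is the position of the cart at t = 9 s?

-0.5 cm

On each constant-a segment, Δv = aΔt and Δx = v₀Δt + ½aΔt²; chain segment to segment.
0–2 s: v starts 8 cm/s; Δx = 8·2 + ½·-2·2² = 12 cm; v ends 4 cm/s.
2–5 s: v starts 4 cm/s; Δx = 4·3 + ½·-5·3² = -10.5 cm; v ends -11 cm/s.
5–7 s: v starts -11 cm/s; Δx = -11·2 + ½·5·2² = -12 cm; v ends -1 cm/s.
7–9 s: v starts -1 cm/s; Δx = -1·2 + ½·8·2² = 14 cm; v ends 15 cm/s.
x(9) = -4 + Σ Δx = -0.5 cm.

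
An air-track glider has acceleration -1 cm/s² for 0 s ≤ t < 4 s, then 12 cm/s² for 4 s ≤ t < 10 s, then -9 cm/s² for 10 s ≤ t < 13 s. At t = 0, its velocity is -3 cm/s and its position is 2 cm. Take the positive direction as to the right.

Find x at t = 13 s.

On each constant-a segment, Δv = aΔt and Δx = v₀Δt + ½aΔt²; chain segment to segment.
0–4 s: v starts -3 cm/s; Δx = -3·4 + ½·-1·4² = -20 cm; v ends -7 cm/s.
4–10 s: v starts -7 cm/s; Δx = -7·6 + ½·12·6² = 174 cm; v ends 65 cm/s.
10–13 s: v starts 65 cm/s; Δx = 65·3 + ½·-9·3² = 154.5 cm; v ends 38 cm/s.
x(13) = 2 + Σ Δx = 310.5 cm.

310.5 cm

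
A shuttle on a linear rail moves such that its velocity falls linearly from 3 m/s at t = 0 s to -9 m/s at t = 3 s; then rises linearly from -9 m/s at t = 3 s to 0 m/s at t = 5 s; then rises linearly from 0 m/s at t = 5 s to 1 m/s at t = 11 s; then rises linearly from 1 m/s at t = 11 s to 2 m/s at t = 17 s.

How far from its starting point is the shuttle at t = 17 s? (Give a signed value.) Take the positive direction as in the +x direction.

Displacement is the signed area under the v-t curve.
0–3 s: ½(3 + -9)(3) = -9 m
3–5 s: ½(-9 + 0)(2) = -9 m
5–11 s: ½(0 + 1)(6) = 3 m
11–17 s: ½(1 + 2)(6) = 9 m
Net displacement = -6 m

-6 m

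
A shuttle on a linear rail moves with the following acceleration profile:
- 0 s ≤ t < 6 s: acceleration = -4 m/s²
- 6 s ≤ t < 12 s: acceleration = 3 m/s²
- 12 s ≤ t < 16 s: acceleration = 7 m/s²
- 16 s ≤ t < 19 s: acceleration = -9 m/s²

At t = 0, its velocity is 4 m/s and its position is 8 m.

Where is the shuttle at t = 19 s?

On each constant-a segment, Δv = aΔt and Δx = v₀Δt + ½aΔt²; chain segment to segment.
0–6 s: v starts 4 m/s; Δx = 4·6 + ½·-4·6² = -48 m; v ends -20 m/s.
6–12 s: v starts -20 m/s; Δx = -20·6 + ½·3·6² = -66 m; v ends -2 m/s.
12–16 s: v starts -2 m/s; Δx = -2·4 + ½·7·4² = 48 m; v ends 26 m/s.
16–19 s: v starts 26 m/s; Δx = 26·3 + ½·-9·3² = 37.5 m; v ends -1 m/s.
x(19) = 8 + Σ Δx = -20.5 m.

-20.5 m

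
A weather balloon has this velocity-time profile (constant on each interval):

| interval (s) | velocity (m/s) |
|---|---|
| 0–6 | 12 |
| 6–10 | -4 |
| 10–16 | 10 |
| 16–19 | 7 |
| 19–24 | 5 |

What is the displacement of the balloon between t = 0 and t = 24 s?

Net displacement equals the area under the velocity-time graph (areas below the axis count negative).
0–6 s: 12 × 6 = 72 m
6–10 s: -4 × 4 = -16 m
10–16 s: 10 × 6 = 60 m
16–19 s: 7 × 3 = 21 m
19–24 s: 5 × 5 = 25 m
Net displacement = 162 m

162 m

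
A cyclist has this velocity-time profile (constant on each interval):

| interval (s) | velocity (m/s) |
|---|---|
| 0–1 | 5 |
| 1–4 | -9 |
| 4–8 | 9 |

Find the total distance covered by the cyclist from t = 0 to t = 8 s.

68 m

Distance (not displacement) is the total path length: add the absolute areas under v-t.
0–1 s: |5| × 1 = 5 m
1–4 s: |-9| × 3 = 27 m
4–8 s: |9| × 4 = 36 m
Total distance = 68 m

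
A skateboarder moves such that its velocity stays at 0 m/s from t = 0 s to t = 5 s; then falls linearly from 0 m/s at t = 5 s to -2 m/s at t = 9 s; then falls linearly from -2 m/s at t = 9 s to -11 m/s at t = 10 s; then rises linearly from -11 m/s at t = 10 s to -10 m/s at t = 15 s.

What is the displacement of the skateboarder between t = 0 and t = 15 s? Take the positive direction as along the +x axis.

Displacement is the signed area under the v-t curve.
0–5 s: 0 × 5 = 0 m
5–9 s: ½(0 + -2)(4) = -4 m
9–10 s: ½(-2 + -11)(1) = -6.5 m
10–15 s: ½(-11 + -10)(5) = -52.5 m
Net displacement = -63 m

-63 m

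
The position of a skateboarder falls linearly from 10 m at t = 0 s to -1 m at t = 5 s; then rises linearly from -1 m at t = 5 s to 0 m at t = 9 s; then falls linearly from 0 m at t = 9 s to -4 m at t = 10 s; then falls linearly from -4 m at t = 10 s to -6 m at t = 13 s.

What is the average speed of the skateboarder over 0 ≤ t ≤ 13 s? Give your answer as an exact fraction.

18/13 m/s

Average speed = (total path length)/(elapsed time); on a piecewise-linear x-t graph the path length is Σ|Δx|.
0–5 s: |Δx| = |-1 − 10| = 11 m
5–9 s: |Δx| = |0 − -1| = 1 m
9–10 s: |Δx| = |-4 − 0| = 4 m
10–13 s: |Δx| = |-6 − -4| = 2 m
Total path = 18 m; average speed = 18/13 = 18/13 m/s.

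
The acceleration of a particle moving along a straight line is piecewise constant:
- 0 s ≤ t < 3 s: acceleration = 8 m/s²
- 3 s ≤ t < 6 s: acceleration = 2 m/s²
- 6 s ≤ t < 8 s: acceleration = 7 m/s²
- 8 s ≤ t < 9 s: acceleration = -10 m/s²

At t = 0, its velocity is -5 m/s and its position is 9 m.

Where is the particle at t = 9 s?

On each constant-a segment, Δv = aΔt and Δx = v₀Δt + ½aΔt²; chain segment to segment.
0–3 s: v starts -5 m/s; Δx = -5·3 + ½·8·3² = 21 m; v ends 19 m/s.
3–6 s: v starts 19 m/s; Δx = 19·3 + ½·2·3² = 66 m; v ends 25 m/s.
6–8 s: v starts 25 m/s; Δx = 25·2 + ½·7·2² = 64 m; v ends 39 m/s.
8–9 s: v starts 39 m/s; Δx = 39·1 + ½·-10·1² = 34 m; v ends 29 m/s.
x(9) = 9 + Σ Δx = 194 m.

194 m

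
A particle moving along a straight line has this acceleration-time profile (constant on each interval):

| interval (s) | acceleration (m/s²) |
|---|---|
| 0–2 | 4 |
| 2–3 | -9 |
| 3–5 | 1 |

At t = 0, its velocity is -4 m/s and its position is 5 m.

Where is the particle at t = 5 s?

On each constant-a segment, Δv = aΔt and Δx = v₀Δt + ½aΔt²; chain segment to segment.
0–2 s: v starts -4 m/s; Δx = -4·2 + ½·4·2² = 0 m; v ends 4 m/s.
2–3 s: v starts 4 m/s; Δx = 4·1 + ½·-9·1² = -0.5 m; v ends -5 m/s.
3–5 s: v starts -5 m/s; Δx = -5·2 + ½·1·2² = -8 m; v ends -3 m/s.
x(5) = 5 + Σ Δx = -3.5 m.

-3.5 m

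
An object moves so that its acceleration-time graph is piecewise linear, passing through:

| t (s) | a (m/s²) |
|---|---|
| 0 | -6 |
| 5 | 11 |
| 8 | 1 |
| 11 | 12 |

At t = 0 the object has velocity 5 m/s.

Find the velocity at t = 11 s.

55 m/s

Δv equals the area under the a-t graph; then v = v₀ + Δv.
0–5 s: ½(-6 + 11)(5) = 12.5 m/s
5–8 s: ½(11 + 1)(3) = 18 m/s
8–11 s: ½(1 + 12)(3) = 19.5 m/s
Δv = 50 m/s, so v(11) = 5 + (50) = 55 m/s.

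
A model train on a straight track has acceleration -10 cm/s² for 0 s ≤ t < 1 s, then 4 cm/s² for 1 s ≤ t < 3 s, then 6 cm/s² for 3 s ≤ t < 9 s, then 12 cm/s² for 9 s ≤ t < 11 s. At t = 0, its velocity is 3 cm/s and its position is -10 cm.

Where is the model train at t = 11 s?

On each constant-a segment, Δv = aΔt and Δx = v₀Δt + ½aΔt²; chain segment to segment.
0–1 s: v starts 3 cm/s; Δx = 3·1 + ½·-10·1² = -2 cm; v ends -7 cm/s.
1–3 s: v starts -7 cm/s; Δx = -7·2 + ½·4·2² = -6 cm; v ends 1 cm/s.
3–9 s: v starts 1 cm/s; Δx = 1·6 + ½·6·6² = 114 cm; v ends 37 cm/s.
9–11 s: v starts 37 cm/s; Δx = 37·2 + ½·12·2² = 98 cm; v ends 61 cm/s.
x(11) = -10 + Σ Δx = 194 cm.

194 cm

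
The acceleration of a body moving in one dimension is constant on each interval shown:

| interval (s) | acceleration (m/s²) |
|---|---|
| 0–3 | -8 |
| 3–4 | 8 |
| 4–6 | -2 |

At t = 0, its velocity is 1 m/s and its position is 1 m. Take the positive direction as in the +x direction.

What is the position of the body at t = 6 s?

-85 m

On each constant-a segment, Δv = aΔt and Δx = v₀Δt + ½aΔt²; chain segment to segment.
0–3 s: v starts 1 m/s; Δx = 1·3 + ½·-8·3² = -33 m; v ends -23 m/s.
3–4 s: v starts -23 m/s; Δx = -23·1 + ½·8·1² = -19 m; v ends -15 m/s.
4–6 s: v starts -15 m/s; Δx = -15·2 + ½·-2·2² = -34 m; v ends -19 m/s.
x(6) = 1 + Σ Δx = -85 m.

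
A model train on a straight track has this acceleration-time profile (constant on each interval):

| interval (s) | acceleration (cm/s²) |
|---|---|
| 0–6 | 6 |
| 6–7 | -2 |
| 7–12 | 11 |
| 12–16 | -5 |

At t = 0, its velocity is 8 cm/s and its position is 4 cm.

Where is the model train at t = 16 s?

898.5 cm

On each constant-a segment, Δv = aΔt and Δx = v₀Δt + ½aΔt²; chain segment to segment.
0–6 s: v starts 8 cm/s; Δx = 8·6 + ½·6·6² = 156 cm; v ends 44 cm/s.
6–7 s: v starts 44 cm/s; Δx = 44·1 + ½·-2·1² = 43 cm; v ends 42 cm/s.
7–12 s: v starts 42 cm/s; Δx = 42·5 + ½·11·5² = 347.5 cm; v ends 97 cm/s.
12–16 s: v starts 97 cm/s; Δx = 97·4 + ½·-5·4² = 348 cm; v ends 77 cm/s.
x(16) = 4 + Σ Δx = 898.5 cm.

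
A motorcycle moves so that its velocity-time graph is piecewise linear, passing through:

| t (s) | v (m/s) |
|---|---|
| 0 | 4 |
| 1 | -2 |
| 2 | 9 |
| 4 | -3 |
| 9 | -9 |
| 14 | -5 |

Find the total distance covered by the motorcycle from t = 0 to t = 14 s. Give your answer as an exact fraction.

2575/33 m

Distance (not displacement) is the total path length: add the absolute areas under v-t.
0–1 s: v = 0 at t = 2/3 s; triangle areas 4/3 + 1/3 = 5/3 m
1–2 s: v = 0 at t = 13/11 s; triangle areas 2/11 + 81/22 = 85/22 m
2–4 s: v = 0 at t = 3.5 s; triangle areas 6.75 + 0.75 = 7.5 m
4–9 s: |½(-3 + -9)(5)| = 30 m
9–14 s: |½(-9 + -5)(5)| = 35 m
Total distance = 2575/33 m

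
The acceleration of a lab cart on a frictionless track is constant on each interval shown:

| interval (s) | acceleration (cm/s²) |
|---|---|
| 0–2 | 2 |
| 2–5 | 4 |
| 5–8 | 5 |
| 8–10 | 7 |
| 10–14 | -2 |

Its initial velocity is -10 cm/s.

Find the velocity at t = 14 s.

Δv equals the area under the a-t graph; then v = v₀ + Δv.
0–2 s: 2 × 2 = 4 cm/s
2–5 s: 4 × 3 = 12 cm/s
5–8 s: 5 × 3 = 15 cm/s
8–10 s: 7 × 2 = 14 cm/s
10–14 s: -2 × 4 = -8 cm/s
Δv = 37 cm/s, so v(14) = -10 + (37) = 27 cm/s.

27 cm/s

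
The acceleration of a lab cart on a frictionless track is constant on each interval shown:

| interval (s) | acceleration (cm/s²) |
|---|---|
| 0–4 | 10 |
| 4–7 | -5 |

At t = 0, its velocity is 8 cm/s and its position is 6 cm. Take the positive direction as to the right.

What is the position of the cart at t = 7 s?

On each constant-a segment, Δv = aΔt and Δx = v₀Δt + ½aΔt²; chain segment to segment.
0–4 s: v starts 8 cm/s; Δx = 8·4 + ½·10·4² = 112 cm; v ends 48 cm/s.
4–7 s: v starts 48 cm/s; Δx = 48·3 + ½·-5·3² = 121.5 cm; v ends 33 cm/s.
x(7) = 6 + Σ Δx = 239.5 cm.

239.5 cm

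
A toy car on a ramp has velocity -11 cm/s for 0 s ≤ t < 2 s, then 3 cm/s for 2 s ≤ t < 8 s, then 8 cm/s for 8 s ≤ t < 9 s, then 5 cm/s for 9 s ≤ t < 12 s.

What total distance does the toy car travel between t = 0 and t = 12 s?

63 cm

Total distance travelled is ∫|v| dt — sum the magnitudes of each area piece.
0–2 s: |-11| × 2 = 22 cm
2–8 s: |3| × 6 = 18 cm
8–9 s: |8| × 1 = 8 cm
9–12 s: |5| × 3 = 15 cm
Total distance = 63 cm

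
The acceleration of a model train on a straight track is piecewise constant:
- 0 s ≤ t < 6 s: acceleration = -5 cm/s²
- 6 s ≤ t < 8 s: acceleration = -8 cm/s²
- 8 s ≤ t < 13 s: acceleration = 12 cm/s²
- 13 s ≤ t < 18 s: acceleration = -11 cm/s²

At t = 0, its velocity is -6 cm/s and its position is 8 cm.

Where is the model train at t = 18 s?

-413.5 cm

On each constant-a segment, Δv = aΔt and Δx = v₀Δt + ½aΔt²; chain segment to segment.
0–6 s: v starts -6 cm/s; Δx = -6·6 + ½·-5·6² = -126 cm; v ends -36 cm/s.
6–8 s: v starts -36 cm/s; Δx = -36·2 + ½·-8·2² = -88 cm; v ends -52 cm/s.
8–13 s: v starts -52 cm/s; Δx = -52·5 + ½·12·5² = -110 cm; v ends 8 cm/s.
13–18 s: v starts 8 cm/s; Δx = 8·5 + ½·-11·5² = -97.5 cm; v ends -47 cm/s.
x(18) = 8 + Σ Δx = -413.5 cm.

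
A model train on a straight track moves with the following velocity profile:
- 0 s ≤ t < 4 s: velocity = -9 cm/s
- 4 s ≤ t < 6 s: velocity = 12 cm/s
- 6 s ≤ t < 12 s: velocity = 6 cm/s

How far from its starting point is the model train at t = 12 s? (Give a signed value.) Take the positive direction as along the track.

Displacement is the signed area under the v-t curve.
0–4 s: -9 × 4 = -36 cm
4–6 s: 12 × 2 = 24 cm
6–12 s: 6 × 6 = 36 cm
Net displacement = 24 cm

24 cm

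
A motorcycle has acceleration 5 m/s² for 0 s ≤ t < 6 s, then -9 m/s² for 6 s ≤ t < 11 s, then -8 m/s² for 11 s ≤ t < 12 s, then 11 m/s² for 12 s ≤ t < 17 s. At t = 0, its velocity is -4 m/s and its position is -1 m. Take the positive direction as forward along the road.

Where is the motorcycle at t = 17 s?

62 m

On each constant-a segment, Δv = aΔt and Δx = v₀Δt + ½aΔt²; chain segment to segment.
0–6 s: v starts -4 m/s; Δx = -4·6 + ½·5·6² = 66 m; v ends 26 m/s.
6–11 s: v starts 26 m/s; Δx = 26·5 + ½·-9·5² = 17.5 m; v ends -19 m/s.
11–12 s: v starts -19 m/s; Δx = -19·1 + ½·-8·1² = -23 m; v ends -27 m/s.
12–17 s: v starts -27 m/s; Δx = -27·5 + ½·11·5² = 2.5 m; v ends 28 m/s.
x(17) = -1 + Σ Δx = 62 m.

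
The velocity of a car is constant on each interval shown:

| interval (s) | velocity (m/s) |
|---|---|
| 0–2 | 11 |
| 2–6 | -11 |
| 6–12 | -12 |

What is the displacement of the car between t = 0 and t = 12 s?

-94 m

Net displacement equals the area under the velocity-time graph (areas below the axis count negative).
0–2 s: 11 × 2 = 22 m
2–6 s: -11 × 4 = -44 m
6–12 s: -12 × 6 = -72 m
Net displacement = -94 m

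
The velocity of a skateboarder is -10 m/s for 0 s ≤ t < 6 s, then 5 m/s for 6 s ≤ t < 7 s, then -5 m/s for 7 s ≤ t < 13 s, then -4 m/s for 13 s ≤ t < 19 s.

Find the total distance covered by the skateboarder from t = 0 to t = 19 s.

119 m

Total distance travelled is ∫|v| dt — sum the magnitudes of each area piece.
0–6 s: |-10| × 6 = 60 m
6–7 s: |5| × 1 = 5 m
7–13 s: |-5| × 6 = 30 m
13–19 s: |-4| × 6 = 24 m
Total distance = 119 m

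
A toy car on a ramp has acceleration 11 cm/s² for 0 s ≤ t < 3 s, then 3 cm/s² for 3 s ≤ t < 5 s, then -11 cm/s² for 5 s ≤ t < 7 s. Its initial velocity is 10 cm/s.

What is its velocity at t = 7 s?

Δv equals the area under the a-t graph; then v = v₀ + Δv.
0–3 s: 11 × 3 = 33 cm/s
3–5 s: 3 × 2 = 6 cm/s
5–7 s: -11 × 2 = -22 cm/s
Δv = 17 cm/s, so v(7) = 10 + (17) = 27 cm/s.

27 cm/s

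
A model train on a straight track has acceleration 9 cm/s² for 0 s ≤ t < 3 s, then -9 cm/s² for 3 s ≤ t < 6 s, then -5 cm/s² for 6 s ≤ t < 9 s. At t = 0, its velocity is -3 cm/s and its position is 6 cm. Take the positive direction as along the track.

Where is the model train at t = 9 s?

On each constant-a segment, Δv = aΔt and Δx = v₀Δt + ½aΔt²; chain segment to segment.
0–3 s: v starts -3 cm/s; Δx = -3·3 + ½·9·3² = 31.5 cm; v ends 24 cm/s.
3–6 s: v starts 24 cm/s; Δx = 24·3 + ½·-9·3² = 31.5 cm; v ends -3 cm/s.
6–9 s: v starts -3 cm/s; Δx = -3·3 + ½·-5·3² = -31.5 cm; v ends -18 cm/s.
x(9) = 6 + Σ Δx = 37.5 cm.

37.5 cm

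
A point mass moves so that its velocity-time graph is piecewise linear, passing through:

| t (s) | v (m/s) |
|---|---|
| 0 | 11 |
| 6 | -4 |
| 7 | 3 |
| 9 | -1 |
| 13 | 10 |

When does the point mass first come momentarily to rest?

v changes sign on 0–6 s (from 11 to -4); the graph is linear there, so v = 0 at t = 0 + (-11)·(6 − 0)/(-4 − 11) = 4.4 s.

t = 4.4 s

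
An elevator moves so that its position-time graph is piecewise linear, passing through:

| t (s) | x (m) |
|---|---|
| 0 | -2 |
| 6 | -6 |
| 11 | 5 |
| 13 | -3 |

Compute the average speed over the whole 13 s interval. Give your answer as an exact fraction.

Average speed = (total path length)/(elapsed time); on a piecewise-linear x-t graph the path length is Σ|Δx|.
0–6 s: |Δx| = |-6 − -2| = 4 m
6–11 s: |Δx| = |5 − -6| = 11 m
11–13 s: |Δx| = |-3 − 5| = 8 m
Total path = 23 m; average speed = 23/13 = 23/13 m/s.

23/13 m/s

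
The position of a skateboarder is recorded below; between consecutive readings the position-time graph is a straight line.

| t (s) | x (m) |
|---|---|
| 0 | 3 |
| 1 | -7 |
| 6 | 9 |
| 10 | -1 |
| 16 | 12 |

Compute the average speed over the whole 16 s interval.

Average speed = (total path length)/(elapsed time); on a piecewise-linear x-t graph the path length is Σ|Δx|.
0–1 s: |Δx| = |-7 − 3| = 10 m
1–6 s: |Δx| = |9 − -7| = 16 m
6–10 s: |Δx| = |-1 − 9| = 10 m
10–16 s: |Δx| = |12 − -1| = 13 m
Total path = 49 m; average speed = 49/16 = 3.0625 m/s.

3.0625 m/s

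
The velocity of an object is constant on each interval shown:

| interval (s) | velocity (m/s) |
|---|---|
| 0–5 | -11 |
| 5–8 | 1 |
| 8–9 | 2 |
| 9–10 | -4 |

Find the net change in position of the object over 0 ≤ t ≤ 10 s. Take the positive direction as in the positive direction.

-54 m

Net displacement equals the area under the velocity-time graph (areas below the axis count negative).
0–5 s: -11 × 5 = -55 m
5–8 s: 1 × 3 = 3 m
8–9 s: 2 × 1 = 2 m
9–10 s: -4 × 1 = -4 m
Net displacement = -54 m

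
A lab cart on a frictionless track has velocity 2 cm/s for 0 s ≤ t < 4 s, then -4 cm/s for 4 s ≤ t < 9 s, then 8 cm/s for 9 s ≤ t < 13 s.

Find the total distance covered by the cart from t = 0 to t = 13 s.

Total distance travelled is ∫|v| dt — sum the magnitudes of each area piece.
0–4 s: |2| × 4 = 8 cm
4–9 s: |-4| × 5 = 20 cm
9–13 s: |8| × 4 = 32 cm
Total distance = 60 cm

60 cm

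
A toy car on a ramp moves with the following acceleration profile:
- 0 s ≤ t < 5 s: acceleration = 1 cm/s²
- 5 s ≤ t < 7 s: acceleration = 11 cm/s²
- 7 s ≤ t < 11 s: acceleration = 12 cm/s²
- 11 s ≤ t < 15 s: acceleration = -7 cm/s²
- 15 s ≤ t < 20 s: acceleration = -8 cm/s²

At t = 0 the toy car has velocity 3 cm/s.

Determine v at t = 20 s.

10 cm/s

Δv equals the area under the a-t graph; then v = v₀ + Δv.
0–5 s: 1 × 5 = 5 cm/s
5–7 s: 11 × 2 = 22 cm/s
7–11 s: 12 × 4 = 48 cm/s
11–15 s: -7 × 4 = -28 cm/s
15–20 s: -8 × 5 = -40 cm/s
Δv = 7 cm/s, so v(20) = 3 + (7) = 10 cm/s.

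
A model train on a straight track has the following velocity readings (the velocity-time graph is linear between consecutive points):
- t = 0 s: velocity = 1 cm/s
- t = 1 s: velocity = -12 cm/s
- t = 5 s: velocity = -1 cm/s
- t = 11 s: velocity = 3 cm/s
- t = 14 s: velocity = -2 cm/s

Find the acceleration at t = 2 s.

2.75 cm/s²

Acceleration is the slope of the v-t graph on 1–5 s: (-1 − -12)/(5 − 1) = 2.75 cm/s².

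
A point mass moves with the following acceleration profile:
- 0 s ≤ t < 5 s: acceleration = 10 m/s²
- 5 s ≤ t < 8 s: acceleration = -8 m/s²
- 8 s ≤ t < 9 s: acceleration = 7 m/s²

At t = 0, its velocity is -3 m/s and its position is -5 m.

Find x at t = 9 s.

On each constant-a segment, Δv = aΔt and Δx = v₀Δt + ½aΔt²; chain segment to segment.
0–5 s: v starts -3 m/s; Δx = -3·5 + ½·10·5² = 110 m; v ends 47 m/s.
5–8 s: v starts 47 m/s; Δx = 47·3 + ½·-8·3² = 105 m; v ends 23 m/s.
8–9 s: v starts 23 m/s; Δx = 23·1 + ½·7·1² = 26.5 m; v ends 30 m/s.
x(9) = -5 + Σ Δx = 236.5 m.

236.5 m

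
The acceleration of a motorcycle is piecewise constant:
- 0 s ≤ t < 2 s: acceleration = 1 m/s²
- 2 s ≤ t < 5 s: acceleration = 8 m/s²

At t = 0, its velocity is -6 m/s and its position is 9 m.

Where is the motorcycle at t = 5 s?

On each constant-a segment, Δv = aΔt and Δx = v₀Δt + ½aΔt²; chain segment to segment.
0–2 s: v starts -6 m/s; Δx = -6·2 + ½·1·2² = -10 m; v ends -4 m/s.
2–5 s: v starts -4 m/s; Δx = -4·3 + ½·8·3² = 24 m; v ends 20 m/s.
x(5) = 9 + Σ Δx = 23 m.

23 m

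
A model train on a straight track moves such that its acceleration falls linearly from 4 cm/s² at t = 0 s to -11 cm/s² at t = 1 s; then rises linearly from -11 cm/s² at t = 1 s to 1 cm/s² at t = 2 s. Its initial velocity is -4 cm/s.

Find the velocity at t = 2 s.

-12.5 cm/s

Δv equals the area under the a-t graph; then v = v₀ + Δv.
0–1 s: ½(4 + -11)(1) = -3.5 cm/s
1–2 s: ½(-11 + 1)(1) = -5 cm/s
Δv = -8.5 cm/s, so v(2) = -4 + (-8.5) = -12.5 cm/s.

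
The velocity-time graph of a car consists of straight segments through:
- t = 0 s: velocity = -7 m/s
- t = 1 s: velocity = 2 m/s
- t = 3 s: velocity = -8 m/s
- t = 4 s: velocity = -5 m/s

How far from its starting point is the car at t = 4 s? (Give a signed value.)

-15 m

Displacement is the signed area under the v-t curve.
0–1 s: ½(-7 + 2)(1) = -2.5 m
1–3 s: ½(2 + -8)(2) = -6 m
3–4 s: ½(-8 + -5)(1) = -6.5 m
Net displacement = -15 m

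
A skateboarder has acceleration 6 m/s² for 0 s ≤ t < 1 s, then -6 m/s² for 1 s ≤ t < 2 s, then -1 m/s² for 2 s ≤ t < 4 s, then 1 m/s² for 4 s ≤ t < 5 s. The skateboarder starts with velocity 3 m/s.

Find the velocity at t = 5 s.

Δv equals the area under the a-t graph; then v = v₀ + Δv.
0–1 s: 6 × 1 = 6 m/s
1–2 s: -6 × 1 = -6 m/s
2–4 s: -1 × 2 = -2 m/s
4–5 s: 1 × 1 = 1 m/s
Δv = -1 m/s, so v(5) = 3 + (-1) = 2 m/s.

2 m/s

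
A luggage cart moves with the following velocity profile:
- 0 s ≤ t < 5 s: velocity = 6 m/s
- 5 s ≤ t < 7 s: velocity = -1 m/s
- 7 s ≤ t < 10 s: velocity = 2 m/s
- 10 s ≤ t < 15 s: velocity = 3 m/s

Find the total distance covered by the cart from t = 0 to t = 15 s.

Total distance travelled is ∫|v| dt — sum the magnitudes of each area piece.
0–5 s: |6| × 5 = 30 m
5–7 s: |-1| × 2 = 2 m
7–10 s: |2| × 3 = 6 m
10–15 s: |3| × 5 = 15 m
Total distance = 53 m

53 m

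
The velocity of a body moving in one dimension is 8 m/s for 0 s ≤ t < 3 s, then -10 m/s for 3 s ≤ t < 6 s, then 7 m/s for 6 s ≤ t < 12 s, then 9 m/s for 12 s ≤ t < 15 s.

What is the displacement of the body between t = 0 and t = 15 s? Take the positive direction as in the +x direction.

63 m

Net displacement equals the area under the velocity-time graph (areas below the axis count negative).
0–3 s: 8 × 3 = 24 m
3–6 s: -10 × 3 = -30 m
6–12 s: 7 × 6 = 42 m
12–15 s: 9 × 3 = 27 m
Net displacement = 63 m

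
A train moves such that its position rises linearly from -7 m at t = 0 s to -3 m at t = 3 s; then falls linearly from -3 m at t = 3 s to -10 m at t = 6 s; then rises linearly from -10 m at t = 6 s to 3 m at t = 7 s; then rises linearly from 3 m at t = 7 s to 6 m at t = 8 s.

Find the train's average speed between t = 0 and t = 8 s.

Average speed = (total path length)/(elapsed time); on a piecewise-linear x-t graph the path length is Σ|Δx|.
0–3 s: |Δx| = |-3 − -7| = 4 m
3–6 s: |Δx| = |-10 − -3| = 7 m
6–7 s: |Δx| = |3 − -10| = 13 m
7–8 s: |Δx| = |6 − 3| = 3 m
Total path = 27 m; average speed = 27/8 = 3.375 m/s.

3.375 m/s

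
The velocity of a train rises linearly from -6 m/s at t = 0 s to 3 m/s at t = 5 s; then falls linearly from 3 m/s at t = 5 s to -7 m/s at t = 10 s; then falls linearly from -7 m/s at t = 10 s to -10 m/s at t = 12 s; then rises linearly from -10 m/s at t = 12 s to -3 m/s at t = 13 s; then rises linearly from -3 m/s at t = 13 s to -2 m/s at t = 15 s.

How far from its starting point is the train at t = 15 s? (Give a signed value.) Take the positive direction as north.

-46 m

Displacement is the signed area under the v-t curve.
0–5 s: ½(-6 + 3)(5) = -7.5 m
5–10 s: ½(3 + -7)(5) = -10 m
10–12 s: ½(-7 + -10)(2) = -17 m
12–13 s: ½(-10 + -3)(1) = -6.5 m
13–15 s: ½(-3 + -2)(2) = -5 m
Net displacement = -46 m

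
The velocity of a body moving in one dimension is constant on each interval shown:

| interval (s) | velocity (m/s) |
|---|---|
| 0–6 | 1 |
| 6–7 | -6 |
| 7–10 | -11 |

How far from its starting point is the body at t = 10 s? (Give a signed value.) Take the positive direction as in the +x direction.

-33 m

Displacement is the signed area under the v-t curve.
0–6 s: 1 × 6 = 6 m
6–7 s: -6 × 1 = -6 m
7–10 s: -11 × 3 = -33 m
Net displacement = -33 m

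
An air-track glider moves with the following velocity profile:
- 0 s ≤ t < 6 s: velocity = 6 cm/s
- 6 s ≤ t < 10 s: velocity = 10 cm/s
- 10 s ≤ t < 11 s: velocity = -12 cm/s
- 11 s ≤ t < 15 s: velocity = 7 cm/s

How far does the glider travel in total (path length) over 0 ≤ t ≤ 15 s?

Distance (not displacement) is the total path length: add the absolute areas under v-t.
0–6 s: |6| × 6 = 36 cm
6–10 s: |10| × 4 = 40 cm
10–11 s: |-12| × 1 = 12 cm
11–15 s: |7| × 4 = 28 cm
Total distance = 116 cm

116 cm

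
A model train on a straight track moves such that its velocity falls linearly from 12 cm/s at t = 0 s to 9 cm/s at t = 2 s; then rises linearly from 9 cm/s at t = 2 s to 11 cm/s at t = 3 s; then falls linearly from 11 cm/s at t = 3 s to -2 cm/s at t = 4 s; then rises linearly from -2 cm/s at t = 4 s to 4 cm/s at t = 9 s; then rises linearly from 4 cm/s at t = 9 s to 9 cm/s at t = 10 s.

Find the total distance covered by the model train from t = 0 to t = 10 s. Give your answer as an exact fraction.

Distance (not displacement) is the total path length: add the absolute areas under v-t.
0–2 s: |½(12 + 9)(2)| = 21 cm
2–3 s: |½(9 + 11)(1)| = 10 cm
3–4 s: v = 0 at t = 50/13 s; triangle areas 121/26 + 2/13 = 125/26 cm
4–9 s: v = 0 at t = 17/3 s; triangle areas 5/3 + 20/3 = 25/3 cm
9–10 s: |½(4 + 9)(1)| = 6.5 cm
Total distance = 1975/39 cm

1975/39 cm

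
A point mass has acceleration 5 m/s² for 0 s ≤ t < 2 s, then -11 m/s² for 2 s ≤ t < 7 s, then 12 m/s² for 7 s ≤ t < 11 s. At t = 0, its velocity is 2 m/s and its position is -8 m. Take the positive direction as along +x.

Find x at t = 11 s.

-147.5 m

On each constant-a segment, Δv = aΔt and Δx = v₀Δt + ½aΔt²; chain segment to segment.
0–2 s: v starts 2 m/s; Δx = 2·2 + ½·5·2² = 14 m; v ends 12 m/s.
2–7 s: v starts 12 m/s; Δx = 12·5 + ½·-11·5² = -77.5 m; v ends -43 m/s.
7–11 s: v starts -43 m/s; Δx = -43·4 + ½·12·4² = -76 m; v ends 5 m/s.
x(11) = -8 + Σ Δx = -147.5 m.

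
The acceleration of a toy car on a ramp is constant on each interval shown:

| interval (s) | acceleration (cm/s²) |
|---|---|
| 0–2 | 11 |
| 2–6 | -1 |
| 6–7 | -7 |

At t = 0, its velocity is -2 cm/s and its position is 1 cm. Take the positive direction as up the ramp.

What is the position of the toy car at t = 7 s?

On each constant-a segment, Δv = aΔt and Δx = v₀Δt + ½aΔt²; chain segment to segment.
0–2 s: v starts -2 cm/s; Δx = -2·2 + ½·11·2² = 18 cm; v ends 20 cm/s.
2–6 s: v starts 20 cm/s; Δx = 20·4 + ½·-1·4² = 72 cm; v ends 16 cm/s.
6–7 s: v starts 16 cm/s; Δx = 16·1 + ½·-7·1² = 12.5 cm; v ends 9 cm/s.
x(7) = 1 + Σ Δx = 103.5 cm.

103.5 cm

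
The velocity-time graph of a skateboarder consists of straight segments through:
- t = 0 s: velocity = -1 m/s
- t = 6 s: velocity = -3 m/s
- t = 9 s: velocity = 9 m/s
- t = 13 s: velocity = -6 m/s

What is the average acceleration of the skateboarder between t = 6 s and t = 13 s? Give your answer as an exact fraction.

-3/7 m/s²

Average acceleration = Δv/Δt = (-6 − -3)/(13 − 6) = -3/7 m/s².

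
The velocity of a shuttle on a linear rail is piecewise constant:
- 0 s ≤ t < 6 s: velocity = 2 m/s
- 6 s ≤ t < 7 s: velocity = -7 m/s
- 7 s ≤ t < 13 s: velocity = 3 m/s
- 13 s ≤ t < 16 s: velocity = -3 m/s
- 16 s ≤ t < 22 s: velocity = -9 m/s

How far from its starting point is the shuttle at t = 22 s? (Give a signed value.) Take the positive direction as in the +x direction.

-40 m

Net displacement equals the area under the velocity-time graph (areas below the axis count negative).
0–6 s: 2 × 6 = 12 m
6–7 s: -7 × 1 = -7 m
7–13 s: 3 × 6 = 18 m
13–16 s: -3 × 3 = -9 m
16–22 s: -9 × 6 = -54 m
Net displacement = -40 m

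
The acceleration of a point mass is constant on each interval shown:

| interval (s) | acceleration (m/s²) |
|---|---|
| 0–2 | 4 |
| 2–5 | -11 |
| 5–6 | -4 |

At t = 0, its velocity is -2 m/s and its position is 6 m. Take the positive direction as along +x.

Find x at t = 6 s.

On each constant-a segment, Δv = aΔt and Δx = v₀Δt + ½aΔt²; chain segment to segment.
0–2 s: v starts -2 m/s; Δx = -2·2 + ½·4·2² = 4 m; v ends 6 m/s.
2–5 s: v starts 6 m/s; Δx = 6·3 + ½·-11·3² = -31.5 m; v ends -27 m/s.
5–6 s: v starts -27 m/s; Δx = -27·1 + ½·-4·1² = -29 m; v ends -31 m/s.
x(6) = 6 + Σ Δx = -50.5 m.

-50.5 m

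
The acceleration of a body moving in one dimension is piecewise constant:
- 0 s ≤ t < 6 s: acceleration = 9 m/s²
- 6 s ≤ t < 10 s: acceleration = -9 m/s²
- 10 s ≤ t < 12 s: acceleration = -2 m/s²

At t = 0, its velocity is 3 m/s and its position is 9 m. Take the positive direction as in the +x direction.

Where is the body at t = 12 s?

On each constant-a segment, Δv = aΔt and Δx = v₀Δt + ½aΔt²; chain segment to segment.
0–6 s: v starts 3 m/s; Δx = 3·6 + ½·9·6² = 180 m; v ends 57 m/s.
6–10 s: v starts 57 m/s; Δx = 57·4 + ½·-9·4² = 156 m; v ends 21 m/s.
10–12 s: v starts 21 m/s; Δx = 21·2 + ½·-2·2² = 38 m; v ends 17 m/s.
x(12) = 9 + Σ Δx = 383 m.

383 m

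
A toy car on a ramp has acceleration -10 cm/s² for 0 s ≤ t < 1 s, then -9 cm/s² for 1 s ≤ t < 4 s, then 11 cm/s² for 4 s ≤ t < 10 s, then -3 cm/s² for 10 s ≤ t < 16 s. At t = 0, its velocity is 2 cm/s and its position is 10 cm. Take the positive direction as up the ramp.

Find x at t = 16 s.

On each constant-a segment, Δv = aΔt and Δx = v₀Δt + ½aΔt²; chain segment to segment.
0–1 s: v starts 2 cm/s; Δx = 2·1 + ½·-10·1² = -3 cm; v ends -8 cm/s.
1–4 s: v starts -8 cm/s; Δx = -8·3 + ½·-9·3² = -64.5 cm; v ends -35 cm/s.
4–10 s: v starts -35 cm/s; Δx = -35·6 + ½·11·6² = -12 cm; v ends 31 cm/s.
10–16 s: v starts 31 cm/s; Δx = 31·6 + ½·-3·6² = 132 cm; v ends 13 cm/s.
x(16) = 10 + Σ Δx = 62.5 cm.

62.5 cm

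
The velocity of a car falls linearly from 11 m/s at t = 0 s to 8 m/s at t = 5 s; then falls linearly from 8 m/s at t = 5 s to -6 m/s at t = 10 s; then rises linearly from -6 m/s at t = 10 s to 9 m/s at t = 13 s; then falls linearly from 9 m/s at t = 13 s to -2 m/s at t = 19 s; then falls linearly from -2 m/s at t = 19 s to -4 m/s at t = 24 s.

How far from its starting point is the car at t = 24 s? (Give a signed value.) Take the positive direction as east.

Net displacement equals the area under the velocity-time graph (areas below the axis count negative).
0–5 s: ½(11 + 8)(5) = 47.5 m
5–10 s: ½(8 + -6)(5) = 5 m
10–13 s: ½(-6 + 9)(3) = 4.5 m
13–19 s: ½(9 + -2)(6) = 21 m
19–24 s: ½(-2 + -4)(5) = -15 m
Net displacement = 63 m

63 m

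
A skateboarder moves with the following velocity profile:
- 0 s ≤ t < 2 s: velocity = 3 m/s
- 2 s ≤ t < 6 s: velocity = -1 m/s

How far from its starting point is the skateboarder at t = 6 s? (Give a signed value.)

2 m

Displacement is the signed area under the v-t curve.
0–2 s: 3 × 2 = 6 m
2–6 s: -1 × 4 = -4 m
Net displacement = 2 m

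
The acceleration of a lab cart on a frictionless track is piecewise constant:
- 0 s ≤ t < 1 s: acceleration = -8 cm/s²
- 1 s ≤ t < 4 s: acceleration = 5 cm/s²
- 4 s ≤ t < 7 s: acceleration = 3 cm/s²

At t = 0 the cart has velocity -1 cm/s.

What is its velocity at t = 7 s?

Δv equals the area under the a-t graph; then v = v₀ + Δv.
0–1 s: -8 × 1 = -8 cm/s
1–4 s: 5 × 3 = 15 cm/s
4–7 s: 3 × 3 = 9 cm/s
Δv = 16 cm/s, so v(7) = -1 + (16) = 15 cm/s.

15 cm/s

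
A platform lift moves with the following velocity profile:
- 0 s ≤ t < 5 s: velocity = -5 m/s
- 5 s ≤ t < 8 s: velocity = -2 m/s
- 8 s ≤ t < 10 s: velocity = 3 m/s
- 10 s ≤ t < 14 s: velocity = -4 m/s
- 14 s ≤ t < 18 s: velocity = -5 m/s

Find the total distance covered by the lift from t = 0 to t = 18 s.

73 m

Distance (not displacement) is the total path length: add the absolute areas under v-t.
0–5 s: |-5| × 5 = 25 m
5–8 s: |-2| × 3 = 6 m
8–10 s: |3| × 2 = 6 m
10–14 s: |-4| × 4 = 16 m
14–18 s: |-5| × 4 = 20 m
Total distance = 73 m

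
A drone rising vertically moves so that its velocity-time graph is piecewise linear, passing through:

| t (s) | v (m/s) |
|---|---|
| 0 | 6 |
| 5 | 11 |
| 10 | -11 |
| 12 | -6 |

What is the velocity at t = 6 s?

On 5–10 s the graph is linear from 11 to -11 m/s: v(6) = 11 + (-11 − 11)·(6 − 5)/(10 − 5) = 6.6 m/s.

6.6 m/s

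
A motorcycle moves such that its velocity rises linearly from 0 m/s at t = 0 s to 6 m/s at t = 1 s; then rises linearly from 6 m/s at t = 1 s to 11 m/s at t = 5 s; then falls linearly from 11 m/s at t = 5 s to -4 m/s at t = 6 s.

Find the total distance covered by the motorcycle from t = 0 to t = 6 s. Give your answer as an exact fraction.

1247/30 m

Distance (not displacement) is the total path length: add the absolute areas under v-t.
0–1 s: |½(0 + 6)(1)| = 3 m
1–5 s: |½(6 + 11)(4)| = 34 m
5–6 s: v = 0 at t = 86/15 s; triangle areas 121/30 + 8/15 = 137/30 m
Total distance = 1247/30 m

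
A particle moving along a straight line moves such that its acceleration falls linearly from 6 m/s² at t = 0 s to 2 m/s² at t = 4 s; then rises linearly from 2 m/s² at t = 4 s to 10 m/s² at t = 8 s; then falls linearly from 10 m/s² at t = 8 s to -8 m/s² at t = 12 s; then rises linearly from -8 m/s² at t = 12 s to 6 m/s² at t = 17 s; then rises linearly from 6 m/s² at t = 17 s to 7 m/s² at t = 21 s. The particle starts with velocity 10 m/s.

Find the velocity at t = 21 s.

75 m/s

Δv equals the area under the a-t graph; then v = v₀ + Δv.
0–4 s: ½(6 + 2)(4) = 16 m/s
4–8 s: ½(2 + 10)(4) = 24 m/s
8–12 s: ½(10 + -8)(4) = 4 m/s
12–17 s: ½(-8 + 6)(5) = -5 m/s
17–21 s: ½(6 + 7)(4) = 26 m/s
Δv = 65 m/s, so v(21) = 10 + (65) = 75 m/s.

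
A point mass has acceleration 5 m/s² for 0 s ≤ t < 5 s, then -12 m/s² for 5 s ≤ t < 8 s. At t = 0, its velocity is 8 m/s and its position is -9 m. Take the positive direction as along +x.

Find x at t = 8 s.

138.5 m

On each constant-a segment, Δv = aΔt and Δx = v₀Δt + ½aΔt²; chain segment to segment.
0–5 s: v starts 8 m/s; Δx = 8·5 + ½·5·5² = 102.5 m; v ends 33 m/s.
5–8 s: v starts 33 m/s; Δx = 33·3 + ½·-12·3² = 45 m; v ends -3 m/s.
x(8) = -9 + Σ Δx = 138.5 m.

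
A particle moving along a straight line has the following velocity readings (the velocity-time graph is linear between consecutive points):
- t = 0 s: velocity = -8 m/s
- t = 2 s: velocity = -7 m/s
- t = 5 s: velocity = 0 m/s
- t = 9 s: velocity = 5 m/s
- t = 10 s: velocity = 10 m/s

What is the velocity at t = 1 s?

-7.5 m/s

On 0–2 s the graph is linear from -8 to -7 m/s: v(1) = -8 + (-7 − -8)·(1 − 0)/(2 − 0) = -7.5 m/s.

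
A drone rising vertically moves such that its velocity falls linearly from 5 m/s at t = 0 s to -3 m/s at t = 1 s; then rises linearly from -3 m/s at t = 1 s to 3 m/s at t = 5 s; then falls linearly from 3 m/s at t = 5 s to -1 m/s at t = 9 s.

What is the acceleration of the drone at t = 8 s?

Acceleration is the slope of the v-t graph on 5–9 s: (-1 − 3)/(9 − 5) = -1 m/s².

-1 m/s²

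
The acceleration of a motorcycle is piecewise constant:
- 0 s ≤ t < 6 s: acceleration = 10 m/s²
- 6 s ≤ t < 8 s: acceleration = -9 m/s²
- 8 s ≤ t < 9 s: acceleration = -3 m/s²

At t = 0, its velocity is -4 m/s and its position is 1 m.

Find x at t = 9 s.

On each constant-a segment, Δv = aΔt and Δx = v₀Δt + ½aΔt²; chain segment to segment.
0–6 s: v starts -4 m/s; Δx = -4·6 + ½·10·6² = 156 m; v ends 56 m/s.
6–8 s: v starts 56 m/s; Δx = 56·2 + ½·-9·2² = 94 m; v ends 38 m/s.
8–9 s: v starts 38 m/s; Δx = 38·1 + ½·-3·1² = 36.5 m; v ends 35 m/s.
x(9) = 1 + Σ Δx = 287.5 m.

287.5 m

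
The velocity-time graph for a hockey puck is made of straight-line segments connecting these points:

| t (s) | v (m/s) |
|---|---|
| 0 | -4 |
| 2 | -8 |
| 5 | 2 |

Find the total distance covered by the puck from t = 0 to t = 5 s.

22.2 m

Distance (not displacement) is the total path length: add the absolute areas under v-t.
0–2 s: |½(-4 + -8)(2)| = 12 m
2–5 s: v = 0 at t = 4.4 s; triangle areas 9.6 + 0.6 = 10.2 m
Total distance = 22.2 m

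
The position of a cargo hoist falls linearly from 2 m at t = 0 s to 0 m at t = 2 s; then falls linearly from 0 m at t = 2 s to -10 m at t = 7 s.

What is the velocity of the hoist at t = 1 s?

Velocity is the slope of the x-t graph on 0–2 s: (0 − 2)/(2 − 0) = -1 m/s.

-1 m/s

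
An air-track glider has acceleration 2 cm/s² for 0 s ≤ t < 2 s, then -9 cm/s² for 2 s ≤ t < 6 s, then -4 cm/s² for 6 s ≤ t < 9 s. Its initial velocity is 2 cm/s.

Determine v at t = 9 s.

-42 cm/s

Δv equals the area under the a-t graph; then v = v₀ + Δv.
0–2 s: 2 × 2 = 4 cm/s
2–6 s: -9 × 4 = -36 cm/s
6–9 s: -4 × 3 = -12 cm/s
Δv = -44 cm/s, so v(9) = 2 + (-44) = -42 cm/s.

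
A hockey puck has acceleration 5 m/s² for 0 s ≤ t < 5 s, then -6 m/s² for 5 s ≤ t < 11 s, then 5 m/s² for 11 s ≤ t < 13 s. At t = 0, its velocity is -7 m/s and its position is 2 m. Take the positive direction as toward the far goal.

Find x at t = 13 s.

3.5 m

On each constant-a segment, Δv = aΔt and Δx = v₀Δt + ½aΔt²; chain segment to segment.
0–5 s: v starts -7 m/s; Δx = -7·5 + ½·5·5² = 27.5 m; v ends 18 m/s.
5–11 s: v starts 18 m/s; Δx = 18·6 + ½·-6·6² = 0 m; v ends -18 m/s.
11–13 s: v starts -18 m/s; Δx = -18·2 + ½·5·2² = -26 m; v ends -8 m/s.
x(13) = 2 + Σ Δx = 3.5 m.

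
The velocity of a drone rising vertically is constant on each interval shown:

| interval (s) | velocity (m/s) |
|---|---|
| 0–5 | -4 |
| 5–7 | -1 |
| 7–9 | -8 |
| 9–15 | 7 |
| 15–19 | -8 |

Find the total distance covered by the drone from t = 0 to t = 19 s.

112 m

Total distance travelled is ∫|v| dt — sum the magnitudes of each area piece.
0–5 s: |-4| × 5 = 20 m
5–7 s: |-1| × 2 = 2 m
7–9 s: |-8| × 2 = 16 m
9–15 s: |7| × 6 = 42 m
15–19 s: |-8| × 4 = 32 m
Total distance = 112 m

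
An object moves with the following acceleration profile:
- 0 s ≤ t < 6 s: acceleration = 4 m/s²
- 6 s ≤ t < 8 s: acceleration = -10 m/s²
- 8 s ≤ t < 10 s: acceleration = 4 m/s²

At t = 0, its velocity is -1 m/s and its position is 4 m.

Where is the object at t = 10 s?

On each constant-a segment, Δv = aΔt and Δx = v₀Δt + ½aΔt²; chain segment to segment.
0–6 s: v starts -1 m/s; Δx = -1·6 + ½·4·6² = 66 m; v ends 23 m/s.
6–8 s: v starts 23 m/s; Δx = 23·2 + ½·-10·2² = 26 m; v ends 3 m/s.
8–10 s: v starts 3 m/s; Δx = 3·2 + ½·4·2² = 14 m; v ends 11 m/s.
x(10) = 4 + Σ Δx = 110 m.

110 m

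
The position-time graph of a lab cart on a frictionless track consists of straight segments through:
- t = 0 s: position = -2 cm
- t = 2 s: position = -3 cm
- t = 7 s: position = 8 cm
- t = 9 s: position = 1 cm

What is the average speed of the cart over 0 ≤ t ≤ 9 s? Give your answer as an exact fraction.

19/9 cm/s

Average speed = (total path length)/(elapsed time); on a piecewise-linear x-t graph the path length is Σ|Δx|.
0–2 s: |Δx| = |-3 − -2| = 1 cm
2–7 s: |Δx| = |8 − -3| = 11 cm
7–9 s: |Δx| = |1 − 8| = 7 cm
Total path = 19 cm; average speed = 19/9 = 19/9 cm/s.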